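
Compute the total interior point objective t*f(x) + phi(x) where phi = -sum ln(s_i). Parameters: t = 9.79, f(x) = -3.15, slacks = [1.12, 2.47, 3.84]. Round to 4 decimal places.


Step 1: Compute log-barrier.
ln values: [0.1133, 0.9042, 1.3455]
phi = -(0.1133 + 0.9042 + 1.3455) = -2.363
Step 2: Compute augmented objective.
t*f(x) = 9.79*-3.15 = -30.8385
Total = -30.8385 - 2.363 = -33.2015


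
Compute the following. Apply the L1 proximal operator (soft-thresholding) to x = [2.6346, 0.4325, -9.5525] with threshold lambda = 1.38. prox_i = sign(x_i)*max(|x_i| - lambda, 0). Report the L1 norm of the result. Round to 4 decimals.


Soft-thresholding with lambda = 1.38:
prox(2.6346) = sign(2.6346)*max(|2.6346| - 1.38, 0) = 1.2546
prox(0.4325) = sign(0.4325)*max(|0.4325| - 1.38, 0) = 0.0
prox(-9.5525) = sign(-9.5525)*max(|-9.5525| - 1.38, 0) = -8.1725
prox(x) = [1.2546, 0.0, -8.1725]
||prox(x)||_1 = 1.2546 + 0.0 + 8.1725 = 9.4271


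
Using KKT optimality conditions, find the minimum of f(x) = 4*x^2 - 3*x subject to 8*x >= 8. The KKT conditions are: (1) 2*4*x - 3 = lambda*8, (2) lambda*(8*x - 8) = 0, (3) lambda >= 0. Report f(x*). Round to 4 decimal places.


Step 1: Try lambda = 0 (constraint inactive).
x_unc = 3/(2*4) = 0.375
Check: 8*0.375 = 3.0 < 8 -- violated!
Step 2: Constraint must be active: 8*x = 8
x* = 8/8 = 1.0
lambda = (2*4*1.0 - 3)/8 = 0.625
Step 3: Compute optimal value.
f(x*) = 4*1.0^2 - 3*1.0 = 1.0


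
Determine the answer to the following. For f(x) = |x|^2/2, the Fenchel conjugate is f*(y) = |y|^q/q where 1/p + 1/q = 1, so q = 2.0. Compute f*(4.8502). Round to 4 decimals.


The conjugate exponent q satisfies 1/p + 1/q = 1.
p = 2, so q = 2/(2 - 1) = 2.0
|y|^q = 4.8502^2.0 = 23.5244
f*(4.8502) = 23.5244 / 2.0 = 11.7622


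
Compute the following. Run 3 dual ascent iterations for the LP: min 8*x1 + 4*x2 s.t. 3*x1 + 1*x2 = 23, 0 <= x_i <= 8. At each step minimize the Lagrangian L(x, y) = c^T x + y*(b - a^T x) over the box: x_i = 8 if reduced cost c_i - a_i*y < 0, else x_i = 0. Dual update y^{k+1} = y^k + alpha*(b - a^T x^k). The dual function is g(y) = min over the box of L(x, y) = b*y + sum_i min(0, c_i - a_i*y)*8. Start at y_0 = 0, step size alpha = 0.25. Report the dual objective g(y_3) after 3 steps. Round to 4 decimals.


Dual ascent for LP: min 8*x1 + 4*x2, 3*x1 + 1*x2 = 23, 0 <= x_i <= 8
Step 1: y^k = 0.0, reduced costs: (8.0, 4.0)
  x^k = (0.0, 0.0), subgradient = b - a^T x = 23.0
  y^{k+1} = 0.0 + 0.25*23.0 = 5.75
Step 2: y^k = 5.75, reduced costs: (-9.25, -1.75)
  x^k = (8.0, 8.0), subgradient = b - a^T x = -9.0
  y^{k+1} = 5.75 + 0.25*-9.0 = 3.5
Step 3: y^k = 3.5, reduced costs: (-2.5, 0.5)
  x^k = (8.0, 0.0), subgradient = b - a^T x = -1.0
  y^{k+1} = 3.5 + 0.25*-1.0 = 3.25
Dual objective at y_3 = 3.25: reduced costs (-1.75, 0.75), box minimizer x = (8.0, 0.0)
g(y_3) = b*y + (c1 - a1*y)*x1 + (c2 - a2*y)*x2 = 23*3.25 + (-1.75)*8.0 + 0.75*0.0 = 74.75 - 14.0 + 0.0 = 60.75


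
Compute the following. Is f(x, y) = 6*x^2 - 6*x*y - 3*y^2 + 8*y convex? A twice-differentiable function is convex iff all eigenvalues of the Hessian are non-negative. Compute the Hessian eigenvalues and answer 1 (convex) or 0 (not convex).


The Hessian of f(x,y) = 6*x^2 - 6*x*y - 3*y^2 + 8*y is:
H = [[12, -6], [-6, -6]]
Trace = 12 - 6 = 6
Determinant = 12*-6 - (-6)^2 = -108
Discriminant = (6)^2 - 4*-108 = 468.0
Eigenvalues: lambda_1 = -7.8167, lambda_2 = 13.8167
The function is not convex.

0


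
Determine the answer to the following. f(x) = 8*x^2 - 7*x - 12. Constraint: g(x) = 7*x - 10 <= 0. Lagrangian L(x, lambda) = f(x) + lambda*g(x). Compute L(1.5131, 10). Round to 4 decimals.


Step 1: Evaluate f(x).
f(1.5131) = 8*1.5131^2 - 7*1.5131 - 12 = -4.2759
Step 2: Evaluate g(x).
g(1.5131) = 7*1.5131 - 10 = 0.5917
Step 3: Compute Lagrangian.
L = -4.2759 + 10*0.5917 = 1.6411


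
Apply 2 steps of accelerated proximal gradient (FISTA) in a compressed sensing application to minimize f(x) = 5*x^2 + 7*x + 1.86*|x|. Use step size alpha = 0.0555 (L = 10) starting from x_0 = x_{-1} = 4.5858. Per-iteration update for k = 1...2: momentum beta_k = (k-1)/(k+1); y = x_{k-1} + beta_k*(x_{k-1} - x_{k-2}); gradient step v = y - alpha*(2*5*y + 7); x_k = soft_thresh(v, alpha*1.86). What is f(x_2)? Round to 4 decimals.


FISTA on f(x) = 5*x^2 + 7*x + 1.86*|x|
L = 10, alpha = 0.0555
Iteration 1: beta = 0.0, y = 4.5858 + 0.0*(4.5858 - 4.5858) = 4.5858
  grad(y) = 52.858, v = y - alpha*grad = 1.6522
  prox(v) = soft_thresh(1.6522, 0.1032) = 1.549
Iteration 2: beta = 0.3333, y = 1.549 + 0.3333*(1.549 - 4.5858) = 0.5367
  grad(y) = 12.3667, v = y - alpha*grad = -0.1497
  prox(v) = soft_thresh(-0.1497, 0.1032) = -0.0465
f(x_2) = 5*(-0.0465)^2 + 7*(-0.0465) + 1.86*|-0.0465| = -0.228


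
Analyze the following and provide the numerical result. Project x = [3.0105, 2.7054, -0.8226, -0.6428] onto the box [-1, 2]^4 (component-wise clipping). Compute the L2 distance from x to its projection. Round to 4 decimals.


Project each component onto [-1, 2].
clip(3.0105) = 2.0, clip(2.7054) = 2.0, clip(-0.8226) = -0.8226, clip(-0.6428) = -0.6428
Projection = [2.0, 2.0, -0.8226, -0.6428]
Squared diffs: [1.0211, 0.4976, 0.0, 0.0]
Distance = sqrt(1.5187) = 1.2324


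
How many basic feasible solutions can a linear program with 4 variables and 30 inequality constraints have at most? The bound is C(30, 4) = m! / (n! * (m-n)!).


Each vertex corresponds to some choice of n active constraints out of m, so the number of vertices is at most C(m, n) = m! / (n!(m-n)!).
m = 30, n = 4
Numerator: 30 * 29 * 28 * 27
Denominator: 4! = 24
C(30, 4) = 27405


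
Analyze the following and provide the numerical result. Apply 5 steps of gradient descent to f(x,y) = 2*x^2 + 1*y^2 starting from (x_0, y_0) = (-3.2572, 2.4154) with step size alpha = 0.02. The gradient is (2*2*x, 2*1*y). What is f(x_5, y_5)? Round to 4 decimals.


Gradient descent on f(x,y) = 2*x^2 + 1*y^2.
Starting point: (-3.2572, 2.4154), alpha = 0.02
Step 1: grad_x = 2*2*-3.2572 = -13.0288, grad_y = 2*1*2.4154 = 4.8308
  x_1 = -3.2572 - 0.02*-13.0288 = -2.9966
  y_1 = 2.4154 - 0.02*4.8308 = 2.3188
Step 2: grad_x = 2*2*-2.9966 = -11.9865, grad_y = 2*1*2.3188 = 4.6376
  x_2 = -2.9966 - 0.02*-11.9865 = -2.7569
  y_2 = 2.3188 - 0.02*4.6376 = 2.226
Step 3: grad_x = 2*2*-2.7569 = -11.0276, grad_y = 2*1*2.226 = 4.4521
  x_3 = -2.7569 - 0.02*-11.0276 = -2.5363
  y_3 = 2.226 - 0.02*4.4521 = 2.137
Step 4: grad_x = 2*2*-2.5363 = -10.1454, grad_y = 2*1*2.137 = 4.274
  x_4 = -2.5363 - 0.02*-10.1454 = -2.3334
  y_4 = 2.137 - 0.02*4.274 = 2.0515
Step 5: grad_x = 2*2*-2.3334 = -9.3337, grad_y = 2*1*2.0515 = 4.103
  x_5 = -2.3334 - 0.02*-9.3337 = -2.1468
  y_5 = 2.0515 - 0.02*4.103 = 1.9695
f(-2.1468, 1.9695) = 2*(-2.1468)^2 + 1*1.9695^2 = 13.0959


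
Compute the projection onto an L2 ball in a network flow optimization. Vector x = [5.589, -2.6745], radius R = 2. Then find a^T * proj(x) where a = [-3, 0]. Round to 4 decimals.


Step 1: Compute ||x|| (intermediates to 6 decimals).
||x|| = sqrt(5.589^2 + (-2.6745)^2) = 6.195956
Step 2: Project.
Since ||x|| > R, scale = R/||x|| = 2/6.195956 = 0.322791, proj(x) = scale * x
proj(x) = [1.804079, -0.863305]
Step 3: Dot product.
a^T * proj(x) = -3*1.804079 + 0*(-0.863305) = -5.4122


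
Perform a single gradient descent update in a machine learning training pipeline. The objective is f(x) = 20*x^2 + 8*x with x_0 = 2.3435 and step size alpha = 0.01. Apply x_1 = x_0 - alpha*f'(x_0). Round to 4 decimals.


We compute the gradient at x_0 and apply the update.
f'(x) = 40*x + 8
f'(2.3435) = 40*2.3435 + 8 = 101.74
x_1 = 2.3435 - 0.01*101.74 = 1.3261


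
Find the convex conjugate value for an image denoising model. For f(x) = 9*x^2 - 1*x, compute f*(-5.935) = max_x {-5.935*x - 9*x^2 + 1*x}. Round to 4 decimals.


f*(y) = sup_x {y*x - a*x^2 - b*x} = sup_x {(y-b)*x - a*x^2}
FOC: (y - b) - 2a*x = 0 => x* = (y - b)/(2a)
x* = (-5.935 + 1)/(2*9) = -0.2742
f*(-5.935) = (y-b)^2/(4a) = (-5.935 + 1)^2/(4*9)
= 24.3542/36 = 0.6765


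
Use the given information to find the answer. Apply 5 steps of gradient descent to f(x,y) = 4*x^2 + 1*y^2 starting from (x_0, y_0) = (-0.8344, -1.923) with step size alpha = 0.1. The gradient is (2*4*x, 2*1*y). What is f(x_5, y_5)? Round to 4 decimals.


Gradient descent on f(x,y) = 4*x^2 + 1*y^2.
Starting point: (-0.8344, -1.923), alpha = 0.1
Step 1: grad_x = 2*4*-0.8344 = -6.6752, grad_y = 2*1*-1.923 = -3.846
  x_1 = -0.8344 - 0.1*-6.6752 = -0.1669
  y_1 = -1.923 - 0.1*-3.846 = -1.5384
Step 2: grad_x = 2*4*-0.1669 = -1.335, grad_y = 2*1*-1.5384 = -3.0768
  x_2 = -0.1669 - 0.1*-1.335 = -0.0334
  y_2 = -1.5384 - 0.1*-3.0768 = -1.2307
Step 3: grad_x = 2*4*-0.0334 = -0.267, grad_y = 2*1*-1.2307 = -2.4614
  x_3 = -0.0334 - 0.1*-0.267 = -0.0067
  y_3 = -1.2307 - 0.1*-2.4614 = -0.9846
Step 4: grad_x = 2*4*-0.0067 = -0.0534, grad_y = 2*1*-0.9846 = -1.9692
  x_4 = -0.0067 - 0.1*-0.0534 = -0.0013
  y_4 = -0.9846 - 0.1*-1.9692 = -0.7877
Step 5: grad_x = 2*4*-0.0013 = -0.0107, grad_y = 2*1*-0.7877 = -1.5753
  x_5 = -0.0013 - 0.1*-0.0107 = -0.0003
  y_5 = -0.7877 - 0.1*-1.5753 = -0.6301
f(-0.0003, -0.6301) = 4*(-0.0003)^2 + 1*(-0.6301)^2 = 0.3971


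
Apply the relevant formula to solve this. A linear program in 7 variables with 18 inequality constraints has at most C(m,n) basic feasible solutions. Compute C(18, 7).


Each vertex corresponds to some choice of n active constraints out of m, so the number of vertices is at most C(m, n) = m! / (n!(m-n)!).
m = 18, n = 7
Numerator: 18 * 17 * 16 * 15 * 14 * 13 * 12
Denominator: 7! = 5040
C(18, 7) = 31824


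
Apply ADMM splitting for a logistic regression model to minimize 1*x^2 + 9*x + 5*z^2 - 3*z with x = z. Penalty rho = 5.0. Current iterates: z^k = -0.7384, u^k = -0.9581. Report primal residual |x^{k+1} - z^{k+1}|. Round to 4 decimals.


ADMM iteration with rho = 5.0, z^k = -0.7384, u^k = -0.9581
Step 1: x-update.
Minimize 1*x^2 + 9*x + (5.0/2)*(x + 0.7384 - 0.9581)^2
FOC: (2*1 + 5.0)*x = -9 + 5.0*(-0.7384 + 0.9581)
x^{k+1} = -1.1288
Step 2: z-update.
Minimize 5*z^2 - 3*z + (5.0/2)*(-1.1288 - z - 0.9581)^2
FOC: (2*5 + 5.0)*z = 3 + 5.0*(-1.1288 - 0.9581)
z^{k+1} = -0.4956
Step 3: u-update.
u^{k+1} = -0.9581 - 1.1288 + 0.4956 = -1.5913
Step 4: Primal residual = |-1.1288 + 0.4956| = 0.6332


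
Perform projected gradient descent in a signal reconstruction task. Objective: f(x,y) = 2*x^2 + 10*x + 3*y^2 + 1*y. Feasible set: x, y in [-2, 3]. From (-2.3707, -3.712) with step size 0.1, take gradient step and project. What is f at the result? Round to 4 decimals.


Step 1: Compute gradient at (-2.3707, -3.712).
grad_x = 2*2*-2.3707 + 10 = 0.5172
grad_y = 2*3*-3.712 + 1 = -21.272
Step 2: Gradient step.
x_raw = -2.3707 - 0.1*0.5172 = -2.4224
y_raw = -3.712 - 0.1*-21.272 = -1.5848
Step 3: Project onto [-2, 3].
x_proj = clip(-2.4224) = -2.0
y_proj = clip(-1.5848) = -1.5848
Step 4: Evaluate f.
f(-2.0, -1.5848) = -6.05


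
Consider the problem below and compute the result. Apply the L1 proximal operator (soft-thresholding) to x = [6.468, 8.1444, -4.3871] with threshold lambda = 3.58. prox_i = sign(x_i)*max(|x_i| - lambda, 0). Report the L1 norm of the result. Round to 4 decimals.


Soft-thresholding with lambda = 3.58:
prox(6.468) = sign(6.468)*max(|6.468| - 3.58, 0) = 2.888
prox(8.1444) = sign(8.1444)*max(|8.1444| - 3.58, 0) = 4.5644
prox(-4.3871) = sign(-4.3871)*max(|-4.3871| - 3.58, 0) = -0.8071
prox(x) = [2.888, 4.5644, -0.8071]
||prox(x)||_1 = 2.888 + 4.5644 + 0.8071 = 8.2595


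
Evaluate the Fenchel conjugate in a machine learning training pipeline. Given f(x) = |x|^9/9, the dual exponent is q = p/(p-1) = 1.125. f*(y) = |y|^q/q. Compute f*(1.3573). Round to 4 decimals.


The conjugate exponent q satisfies 1/p + 1/q = 1.
p = 9, so q = 9/(9 - 1) = 1.125
|y|^q = 1.3573^1.125 = 1.4101
f*(1.3573) = 1.4101 / 1.125 = 1.2535


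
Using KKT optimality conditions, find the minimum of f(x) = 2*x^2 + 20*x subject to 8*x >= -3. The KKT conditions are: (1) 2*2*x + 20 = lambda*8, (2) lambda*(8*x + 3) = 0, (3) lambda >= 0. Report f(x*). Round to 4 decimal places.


Step 1: Try lambda = 0 (constraint inactive).
x_unc = -20/(2*2) = -5.0
Check: 8*-5.0 = -40.0 < -3 -- violated!
Step 2: Constraint must be active: 8*x = -3
x* = -3/8 = -0.375
lambda = (2*2*(-0.375) + 20)/8 = 2.3125
Step 3: Compute optimal value.
f(x*) = 2*(-0.375)^2 + 20*(-0.375) = -7.2188


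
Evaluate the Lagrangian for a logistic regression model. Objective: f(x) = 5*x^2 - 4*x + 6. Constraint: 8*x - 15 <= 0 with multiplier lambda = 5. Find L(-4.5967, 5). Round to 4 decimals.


Step 1: Evaluate f(x).
f(-4.5967) = 5*(-4.5967)^2 - 4*(-4.5967) + 6 = 130.0351
Step 2: Evaluate g(x).
g(-4.5967) = 8*-4.5967 - 15 = -51.7736
Step 3: Compute Lagrangian.
L = 130.0351 + 5*-51.7736 = -128.8329


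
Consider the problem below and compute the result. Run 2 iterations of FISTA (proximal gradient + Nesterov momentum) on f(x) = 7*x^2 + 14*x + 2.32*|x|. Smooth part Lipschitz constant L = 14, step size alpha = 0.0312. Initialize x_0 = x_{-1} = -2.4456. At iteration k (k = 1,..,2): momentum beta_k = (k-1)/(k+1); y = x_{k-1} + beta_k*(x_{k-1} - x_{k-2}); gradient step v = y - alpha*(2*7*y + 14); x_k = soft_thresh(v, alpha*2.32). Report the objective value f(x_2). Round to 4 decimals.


FISTA on f(x) = 7*x^2 + 14*x + 2.32*|x|
L = 14, alpha = 0.0312
Iteration 1: beta = 0.0, y = -2.4456 + 0.0*(-2.4456 + 2.4456) = -2.4456
  grad(y) = -20.2384, v = y - alpha*grad = -1.8142
  prox(v) = soft_thresh(-1.8142, 0.0724) = -1.7418
Iteration 2: beta = 0.3333, y = -1.7418 + 0.3333*(-1.7418 + 2.4456) = -1.5072
  grad(y) = -7.1004, v = y - alpha*grad = -1.2856
  prox(v) = soft_thresh(-1.2856, 0.0724) = -1.2133
f(x_2) = 7*(-1.2133)^2 + 14*(-1.2133) + 2.32*|-1.2133| = -3.8669


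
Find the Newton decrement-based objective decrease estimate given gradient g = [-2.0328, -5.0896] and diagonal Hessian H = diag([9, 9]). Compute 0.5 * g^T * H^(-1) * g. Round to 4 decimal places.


Step 1: H is diagonal, so H^(-1) * g = [-0.2259, -0.5655].
Step 2: g^T H^(-1) g = sum_i g_i^2 / H_ii
  = (-2.0328)^2/9 + (-5.0896)^2/9
  = 0.4591 + 2.8782 = 3.3374
Step 3: Objective decrease = 0.5 * g^T H^(-1) g = 1.6687


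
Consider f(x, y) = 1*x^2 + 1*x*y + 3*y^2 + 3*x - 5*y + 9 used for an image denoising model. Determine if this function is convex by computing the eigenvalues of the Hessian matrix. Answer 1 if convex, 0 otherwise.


The Hessian of f(x,y) = 1*x^2 + 1*x*y + 3*y^2 + 3*x - 5*y + 9 is:
H = [[2, 1], [1, 6]]
Trace = 2 + 6 = 8
Determinant = 2*6 - (1)^2 = 11
Discriminant = (8)^2 - 4*11 = 20.0
Eigenvalues: lambda_1 = 1.7639, lambda_2 = 6.2361
The function is convex.

1


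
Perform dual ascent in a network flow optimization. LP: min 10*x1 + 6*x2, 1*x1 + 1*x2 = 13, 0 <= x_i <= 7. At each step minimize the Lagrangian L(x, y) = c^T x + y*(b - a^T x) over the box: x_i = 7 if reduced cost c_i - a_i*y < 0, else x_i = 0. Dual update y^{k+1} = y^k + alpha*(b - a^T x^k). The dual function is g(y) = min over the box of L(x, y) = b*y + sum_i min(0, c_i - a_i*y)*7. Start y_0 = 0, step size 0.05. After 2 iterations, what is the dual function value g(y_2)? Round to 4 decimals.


Dual ascent for LP: min 10*x1 + 6*x2, 1*x1 + 1*x2 = 13, 0 <= x_i <= 7
Step 1: y^k = 0.0, reduced costs: (10.0, 6.0)
  x^k = (0.0, 0.0), subgradient = b - a^T x = 13.0
  y^{k+1} = 0.0 + 0.05*13.0 = 0.65
Step 2: y^k = 0.65, reduced costs: (9.35, 5.35)
  x^k = (0.0, 0.0), subgradient = b - a^T x = 13.0
  y^{k+1} = 0.65 + 0.05*13.0 = 1.3
Dual objective at y_2 = 1.3: reduced costs (8.7, 4.7), box minimizer x = (0.0, 0.0)
g(y_2) = b*y + (c1 - a1*y)*x1 + (c2 - a2*y)*x2 = 13*1.3 + 8.7*0.0 + 4.7*0.0 = 16.9 + 0.0 + 0.0 = 16.9


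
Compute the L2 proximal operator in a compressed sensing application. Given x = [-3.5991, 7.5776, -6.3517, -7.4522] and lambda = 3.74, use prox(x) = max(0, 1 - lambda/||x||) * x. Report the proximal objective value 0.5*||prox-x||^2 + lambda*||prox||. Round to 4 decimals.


Step 1: Compute ||x||.
||x|| = 12.8939
Step 2: Compute scaling factor.
scale = max(0, 1 - 3.74/12.8939) = 0.7099
Step 3: prox(x) = [-2.5551, 5.3796, -4.5093, -5.2906]
||prox(x)|| = 9.1539
Step 4: Proximal objective.
0.5*||prox-x||^2 = 6.9938
lambda*||prox|| = 34.2356
Total = 41.2294


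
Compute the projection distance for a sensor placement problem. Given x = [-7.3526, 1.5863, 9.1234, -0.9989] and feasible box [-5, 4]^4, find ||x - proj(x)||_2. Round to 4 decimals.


Project each component onto [-5, 4].
clip(-7.3526) = -5.0, clip(1.5863) = 1.5863, clip(9.1234) = 4.0, clip(-0.9989) = -0.9989
Projection = [-5.0, 1.5863, 4.0, -0.9989]
Squared diffs: [5.5347, 0.0, 26.2492, 0.0]
Distance = sqrt(31.7839) = 5.6377


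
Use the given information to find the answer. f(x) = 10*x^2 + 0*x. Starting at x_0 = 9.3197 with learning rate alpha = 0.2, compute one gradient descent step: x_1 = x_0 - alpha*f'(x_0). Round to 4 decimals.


We compute the gradient at x_0 and apply the update.
f'(x) = 20*x + 0
f'(9.3197) = 20*9.3197 + 0 = 186.394
x_1 = 9.3197 - 0.2*186.394 = -27.9591


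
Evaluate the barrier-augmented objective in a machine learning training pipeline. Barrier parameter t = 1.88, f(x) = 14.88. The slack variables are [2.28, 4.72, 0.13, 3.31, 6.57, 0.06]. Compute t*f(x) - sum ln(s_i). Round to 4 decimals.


Step 1: Compute log-barrier.
ln values: [0.8242, 1.5518, -2.0402, 1.1969, 1.8825, -2.8134]
phi = -(0.8242 + 1.5518 - 2.0402 + 1.1969 + 1.8825 - 2.8134) = -0.6018
Step 2: Compute augmented objective.
t*f(x) = 1.88*14.88 = 27.9744
Total = 27.9744 - 0.6018 = 27.3726


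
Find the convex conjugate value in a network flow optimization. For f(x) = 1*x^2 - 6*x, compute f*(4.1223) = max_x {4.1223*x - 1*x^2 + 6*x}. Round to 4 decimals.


f*(y) = sup_x {y*x - a*x^2 - b*x} = sup_x {(y-b)*x - a*x^2}
FOC: (y - b) - 2a*x = 0 => x* = (y - b)/(2a)
x* = (4.1223 + 6)/(2*1) = 5.0612
f*(4.1223) = (y-b)^2/(4a) = (4.1223 + 6)^2/(4*1)
= 102.461/4 = 25.6152


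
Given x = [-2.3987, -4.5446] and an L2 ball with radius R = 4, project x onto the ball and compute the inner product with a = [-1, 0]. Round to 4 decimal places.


Step 1: Compute ||x|| (intermediates to 6 decimals).
||x|| = sqrt((-2.3987)^2 + (-4.5446)^2) = 5.138789
Step 2: Project.
Since ||x|| > R, scale = R/||x|| = 4/5.138789 = 0.778394, proj(x) = scale * x
proj(x) = [-1.867134, -3.537489]
Step 3: Dot product.
a^T * proj(x) = -1*(-1.867134) + 0*(-3.537489) = 1.8671


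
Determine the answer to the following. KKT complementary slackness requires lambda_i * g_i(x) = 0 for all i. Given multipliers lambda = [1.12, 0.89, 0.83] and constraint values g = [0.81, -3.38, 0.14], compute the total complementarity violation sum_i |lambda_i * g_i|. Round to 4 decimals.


KKT complementary slackness check:
lambda_1 * g_1 = 1.12 * 0.81 = 0.9072
lambda_2 * g_2 = 0.89 * -3.38 = -3.0082
lambda_3 * g_3 = 0.83 * 0.14 = 0.1162
Total violation = 0.9072 + 3.0082 + 0.1162 = 4.0316


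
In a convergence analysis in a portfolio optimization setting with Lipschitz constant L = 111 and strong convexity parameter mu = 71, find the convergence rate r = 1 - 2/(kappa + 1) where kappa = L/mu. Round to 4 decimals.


Step 1: Compute the condition number.
kappa = L/mu = 111/71 = 1.5634
Step 2: Compute the convergence rate.
r = 1 - 2/(kappa + 1) = 1 - 2*mu/(L + mu) = (L - mu)/(L + mu) = 40/182 = 0.2198


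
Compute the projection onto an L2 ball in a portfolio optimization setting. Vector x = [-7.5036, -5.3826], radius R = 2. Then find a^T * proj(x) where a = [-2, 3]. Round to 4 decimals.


Step 1: Compute ||x|| (intermediates to 6 decimals).
||x|| = sqrt((-7.5036)^2 + (-5.3826)^2) = 9.234522
Step 2: Project.
Since ||x|| > R, scale = R/||x|| = 2/9.234522 = 0.216579, proj(x) = scale * x
proj(x) = [-1.625122, -1.165758]
Step 3: Dot product.
a^T * proj(x) = -2*(-1.625122) + 3*(-1.165758) = -0.247


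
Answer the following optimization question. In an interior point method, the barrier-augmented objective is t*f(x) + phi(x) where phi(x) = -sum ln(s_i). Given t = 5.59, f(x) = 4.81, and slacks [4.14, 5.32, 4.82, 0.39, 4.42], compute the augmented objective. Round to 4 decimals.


Step 1: Compute log-barrier.
ln values: [1.4207, 1.6715, 1.5728, -0.9416, 1.4861]
phi = -(1.4207 + 1.6715 + 1.5728 - 0.9416 + 1.4861) = -5.2095
Step 2: Compute augmented objective.
t*f(x) = 5.59*4.81 = 26.8879
Total = 26.8879 - 5.2095 = 21.6784


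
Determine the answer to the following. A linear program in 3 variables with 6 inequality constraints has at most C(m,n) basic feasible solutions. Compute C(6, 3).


Each vertex corresponds to some choice of n active constraints out of m, so the number of vertices is at most C(m, n) = m! / (n!(m-n)!).
m = 6, n = 3
Numerator: 6 * 5 * 4
Denominator: 3! = 6
C(6, 3) = 20


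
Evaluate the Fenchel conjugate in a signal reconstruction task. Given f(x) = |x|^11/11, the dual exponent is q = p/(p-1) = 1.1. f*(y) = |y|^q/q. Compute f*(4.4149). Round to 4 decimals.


The conjugate exponent q satisfies 1/p + 1/q = 1.
p = 11, so q = 11/(11 - 1) = 1.1
|y|^q = 4.4149^1.1 = 5.1217
f*(4.4149) = 5.1217 / 1.1 = 4.6561


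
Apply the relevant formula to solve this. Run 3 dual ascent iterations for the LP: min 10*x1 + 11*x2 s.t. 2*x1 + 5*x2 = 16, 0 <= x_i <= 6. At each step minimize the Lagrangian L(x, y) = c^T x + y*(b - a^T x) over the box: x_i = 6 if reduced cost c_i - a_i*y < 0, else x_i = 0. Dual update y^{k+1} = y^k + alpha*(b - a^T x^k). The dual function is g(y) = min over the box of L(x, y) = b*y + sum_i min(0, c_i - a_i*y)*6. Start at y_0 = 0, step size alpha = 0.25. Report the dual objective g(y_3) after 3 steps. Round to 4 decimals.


Dual ascent for LP: min 10*x1 + 11*x2, 2*x1 + 5*x2 = 16, 0 <= x_i <= 6
Step 1: y^k = 0.0, reduced costs: (10.0, 11.0)
  x^k = (0.0, 0.0), subgradient = b - a^T x = 16.0
  y^{k+1} = 0.0 + 0.25*16.0 = 4.0
Step 2: y^k = 4.0, reduced costs: (2.0, -9.0)
  x^k = (0.0, 6.0), subgradient = b - a^T x = -14.0
  y^{k+1} = 4.0 + 0.25*-14.0 = 0.5
Step 3: y^k = 0.5, reduced costs: (9.0, 8.5)
  x^k = (0.0, 0.0), subgradient = b - a^T x = 16.0
  y^{k+1} = 0.5 + 0.25*16.0 = 4.5
Dual objective at y_3 = 4.5: reduced costs (1.0, -11.5), box minimizer x = (0.0, 6.0)
g(y_3) = b*y + (c1 - a1*y)*x1 + (c2 - a2*y)*x2 = 16*4.5 + 1.0*0.0 + (-11.5)*6.0 = 72.0 + 0.0 - 69.0 = 3.0


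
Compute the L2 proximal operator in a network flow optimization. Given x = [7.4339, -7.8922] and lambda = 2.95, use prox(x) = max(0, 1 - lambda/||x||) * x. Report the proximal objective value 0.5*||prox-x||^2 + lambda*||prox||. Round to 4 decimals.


Step 1: Compute ||x||.
||x|| = 10.842
Step 2: Compute scaling factor.
scale = max(0, 1 - 2.95/10.842) = 0.7279
Step 3: prox(x) = [5.4112, -5.7448]
||prox(x)|| = 7.892
Step 4: Proximal objective.
0.5*||prox-x||^2 = 4.3513
lambda*||prox|| = 23.2814
Total = 27.6327


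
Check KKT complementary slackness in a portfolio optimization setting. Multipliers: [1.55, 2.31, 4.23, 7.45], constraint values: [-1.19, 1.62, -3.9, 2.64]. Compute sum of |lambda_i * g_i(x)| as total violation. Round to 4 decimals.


KKT complementary slackness check:
lambda_1 * g_1 = 1.55 * -1.19 = -1.8445
lambda_2 * g_2 = 2.31 * 1.62 = 3.7422
lambda_3 * g_3 = 4.23 * -3.9 = -16.497
lambda_4 * g_4 = 7.45 * 2.64 = 19.668
Total violation = 1.8445 + 3.7422 + 16.497 + 19.668 = 41.7517


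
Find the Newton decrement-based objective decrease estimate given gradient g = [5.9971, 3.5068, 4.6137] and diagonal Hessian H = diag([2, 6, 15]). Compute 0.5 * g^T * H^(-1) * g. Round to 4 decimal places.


Step 1: H is diagonal, so H^(-1) * g = [2.9986, 0.5845, 0.3076].
Step 2: g^T H^(-1) g = sum_i g_i^2 / H_ii
  = (5.9971)^2/2 + (3.5068)^2/6 + (4.6137)^2/15
  = 17.9826 + 2.0496 + 1.4191 = 21.4513
Step 3: Objective decrease = 0.5 * g^T H^(-1) g = 10.7256


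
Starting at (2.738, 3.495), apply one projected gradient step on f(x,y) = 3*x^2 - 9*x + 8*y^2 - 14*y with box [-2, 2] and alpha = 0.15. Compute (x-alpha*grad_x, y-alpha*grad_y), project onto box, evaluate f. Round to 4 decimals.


Step 1: Compute gradient at (2.738, 3.495).
grad_x = 2*3*2.738 - 9 = 7.428
grad_y = 2*8*3.495 - 14 = 41.92
Step 2: Gradient step.
x_raw = 2.738 - 0.15*7.428 = 1.6238
y_raw = 3.495 - 0.15*41.92 = -2.793
Step 3: Project onto [-2, 2].
x_proj = clip(1.6238) = 1.6238
y_proj = clip(-2.793) = -2.0
Step 4: Evaluate f.
f(1.6238, -2.0) = 53.296


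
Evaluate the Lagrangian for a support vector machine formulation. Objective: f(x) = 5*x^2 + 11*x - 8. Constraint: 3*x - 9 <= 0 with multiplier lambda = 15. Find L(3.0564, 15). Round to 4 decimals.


Step 1: Evaluate f(x).
f(3.0564) = 5*3.0564^2 + 11*3.0564 - 8 = 72.3283
Step 2: Evaluate g(x).
g(3.0564) = 3*3.0564 - 9 = 0.1692
Step 3: Compute Lagrangian.
L = 72.3283 + 15*0.1692 = 74.8663


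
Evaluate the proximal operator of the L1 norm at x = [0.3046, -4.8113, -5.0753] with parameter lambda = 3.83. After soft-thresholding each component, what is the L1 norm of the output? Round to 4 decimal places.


Soft-thresholding with lambda = 3.83:
prox(0.3046) = sign(0.3046)*max(|0.3046| - 3.83, 0) = 0.0
prox(-4.8113) = sign(-4.8113)*max(|-4.8113| - 3.83, 0) = -0.9813
prox(-5.0753) = sign(-5.0753)*max(|-5.0753| - 3.83, 0) = -1.2453
prox(x) = [0.0, -0.9813, -1.2453]
||prox(x)||_1 = 0.0 + 0.9813 + 1.2453 = 2.2266


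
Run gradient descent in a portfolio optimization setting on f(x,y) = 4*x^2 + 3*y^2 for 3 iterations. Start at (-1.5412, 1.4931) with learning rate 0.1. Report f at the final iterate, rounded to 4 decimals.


Gradient descent on f(x,y) = 4*x^2 + 3*y^2.
Starting point: (-1.5412, 1.4931), alpha = 0.1
Step 1: grad_x = 2*4*-1.5412 = -12.3296, grad_y = 2*3*1.4931 = 8.9586
  x_1 = -1.5412 - 0.1*-12.3296 = -0.3082
  y_1 = 1.4931 - 0.1*8.9586 = 0.5972
Step 2: grad_x = 2*4*-0.3082 = -2.4659, grad_y = 2*3*0.5972 = 3.5834
  x_2 = -0.3082 - 0.1*-2.4659 = -0.0616
  y_2 = 0.5972 - 0.1*3.5834 = 0.2389
Step 3: grad_x = 2*4*-0.0616 = -0.4932, grad_y = 2*3*0.2389 = 1.4334
  x_3 = -0.0616 - 0.1*-0.4932 = -0.0123
  y_3 = 0.2389 - 0.1*1.4334 = 0.0956
f(-0.0123, 0.0956) = 4*(-0.0123)^2 + 3*0.0956^2 = 0.028


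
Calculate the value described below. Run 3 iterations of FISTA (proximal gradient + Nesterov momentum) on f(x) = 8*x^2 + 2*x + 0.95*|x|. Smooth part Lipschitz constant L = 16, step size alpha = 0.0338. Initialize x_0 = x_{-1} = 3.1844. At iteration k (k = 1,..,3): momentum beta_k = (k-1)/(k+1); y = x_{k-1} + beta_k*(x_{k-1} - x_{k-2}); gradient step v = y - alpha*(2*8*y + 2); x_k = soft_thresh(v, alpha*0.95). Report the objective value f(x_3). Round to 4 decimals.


FISTA on f(x) = 8*x^2 + 2*x + 0.95*|x|
L = 16, alpha = 0.0338
Iteration 1: beta = 0.0, y = 3.1844 + 0.0*(3.1844 - 3.1844) = 3.1844
  grad(y) = 52.9504, v = y - alpha*grad = 1.3947
  prox(v) = soft_thresh(1.3947, 0.0321) = 1.3626
Iteration 2: beta = 0.3333, y = 1.3626 + 0.3333*(1.3626 - 3.1844) = 0.7553
  grad(y) = 14.0846, v = y - alpha*grad = 0.2792
  prox(v) = soft_thresh(0.2792, 0.0321) = 0.2471
Iteration 3: beta = 0.5, y = 0.2471 + 0.5*(0.2471 - 1.3626) = -0.3106
  grad(y) = -2.9697, v = y - alpha*grad = -0.2102
  prox(v) = soft_thresh(-0.2102, 0.0321) = -0.1781
f(x_3) = 8*(-0.1781)^2 + 2*(-0.1781) + 0.95*|-0.1781| = 0.0668


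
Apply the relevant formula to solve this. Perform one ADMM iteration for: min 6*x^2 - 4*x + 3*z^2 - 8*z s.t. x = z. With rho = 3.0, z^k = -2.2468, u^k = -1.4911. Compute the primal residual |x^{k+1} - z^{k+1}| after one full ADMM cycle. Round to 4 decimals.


ADMM iteration with rho = 3.0, z^k = -2.2468, u^k = -1.4911
Step 1: x-update.
Minimize 6*x^2 - 4*x + (3.0/2)*(x + 2.2468 - 1.4911)^2
FOC: (2*6 + 3.0)*x = 4 + 3.0*(-2.2468 + 1.4911)
x^{k+1} = 0.1155
Step 2: z-update.
Minimize 3*z^2 - 8*z + (3.0/2)*(0.1155 - z - 1.4911)^2
FOC: (2*3 + 3.0)*z = 8 + 3.0*(0.1155 - 1.4911)
z^{k+1} = 0.4304
Step 3: u-update.
u^{k+1} = -1.4911 + 0.1155 - 0.4304 = -1.8059
Step 4: Primal residual = |0.1155 - 0.4304| = 0.3148


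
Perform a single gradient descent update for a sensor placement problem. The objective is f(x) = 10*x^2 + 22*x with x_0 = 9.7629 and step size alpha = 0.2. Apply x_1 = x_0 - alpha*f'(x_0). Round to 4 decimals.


We compute the gradient at x_0 and apply the update.
f'(x) = 20*x + 22
f'(9.7629) = 20*9.7629 + 22 = 217.258
x_1 = 9.7629 - 0.2*217.258 = -33.6887


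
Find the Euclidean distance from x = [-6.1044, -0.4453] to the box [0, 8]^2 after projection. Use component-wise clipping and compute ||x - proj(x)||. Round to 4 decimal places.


Project each component onto [0, 8].
clip(-6.1044) = 0.0, clip(-0.4453) = 0.0
Projection = [0.0, 0.0]
Squared diffs: [37.2637, 0.1983]
Distance = sqrt(37.462) = 6.1206


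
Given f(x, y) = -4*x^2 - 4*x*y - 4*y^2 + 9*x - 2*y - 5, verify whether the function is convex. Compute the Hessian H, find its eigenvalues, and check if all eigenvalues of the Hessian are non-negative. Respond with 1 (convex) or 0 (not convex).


The Hessian of f(x,y) = -4*x^2 - 4*x*y - 4*y^2 + 9*x - 2*y - 5 is:
H = [[-8, -4], [-4, -8]]
Trace = -8 - 8 = -16
Determinant = -8*-8 - (-4)^2 = 48
Discriminant = (-16)^2 - 4*48 = 64.0
Eigenvalues: lambda_1 = -12.0, lambda_2 = -4.0
The function is not convex.

0


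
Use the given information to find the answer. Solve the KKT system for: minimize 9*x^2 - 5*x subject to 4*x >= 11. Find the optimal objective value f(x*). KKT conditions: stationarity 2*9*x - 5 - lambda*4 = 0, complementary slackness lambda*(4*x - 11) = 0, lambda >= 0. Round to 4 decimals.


Step 1: Try lambda = 0 (constraint inactive).
x_unc = 5/(2*9) = 0.2778
Check: 4*0.2778 = 1.1112 < 11 -- violated!
Step 2: Constraint must be active: 4*x = 11
x* = 11/4 = 2.75
lambda = (2*9*2.75 - 5)/4 = 11.125
Step 3: Compute optimal value.
f(x*) = 9*2.75^2 - 5*2.75 = 54.3125


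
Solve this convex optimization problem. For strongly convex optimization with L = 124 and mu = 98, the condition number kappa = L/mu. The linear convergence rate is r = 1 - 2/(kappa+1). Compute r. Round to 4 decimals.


Step 1: Compute the condition number.
kappa = L/mu = 124/98 = 1.2653
Step 2: Compute the convergence rate.
r = 1 - 2/(kappa + 1) = 1 - 2*mu/(L + mu) = (L - mu)/(L + mu) = 26/222 = 0.1171


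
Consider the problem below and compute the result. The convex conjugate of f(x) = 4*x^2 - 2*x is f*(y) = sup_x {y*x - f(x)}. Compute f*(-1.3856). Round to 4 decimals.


f*(y) = sup_x {y*x - a*x^2 - b*x} = sup_x {(y-b)*x - a*x^2}
FOC: (y - b) - 2a*x = 0 => x* = (y - b)/(2a)
x* = (-1.3856 + 2)/(2*4) = 0.0768
f*(-1.3856) = (y-b)^2/(4a) = (-1.3856 + 2)^2/(4*4)
= 0.3775/16 = 0.0236


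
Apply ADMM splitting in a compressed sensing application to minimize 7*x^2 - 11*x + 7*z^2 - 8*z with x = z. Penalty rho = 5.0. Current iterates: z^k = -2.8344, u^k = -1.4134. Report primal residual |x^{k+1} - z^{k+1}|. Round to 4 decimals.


ADMM iteration with rho = 5.0, z^k = -2.8344, u^k = -1.4134
Step 1: x-update.
Minimize 7*x^2 - 11*x + (5.0/2)*(x + 2.8344 - 1.4134)^2
FOC: (2*7 + 5.0)*x = 11 + 5.0*(-2.8344 + 1.4134)
x^{k+1} = 0.205
Step 2: z-update.
Minimize 7*z^2 - 8*z + (5.0/2)*(0.205 - z - 1.4134)^2
FOC: (2*7 + 5.0)*z = 8 + 5.0*(0.205 - 1.4134)
z^{k+1} = 0.1031
Step 3: u-update.
u^{k+1} = -1.4134 + 0.205 - 0.1031 = -1.3115
Step 4: Primal residual = |0.205 - 0.1031| = 0.1019


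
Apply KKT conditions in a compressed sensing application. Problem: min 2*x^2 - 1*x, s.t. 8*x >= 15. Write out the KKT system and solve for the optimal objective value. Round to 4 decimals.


Step 1: Try lambda = 0 (constraint inactive).
x_unc = 1/(2*2) = 0.25
Check: 8*0.25 = 2.0 < 15 -- violated!
Step 2: Constraint must be active: 8*x = 15
x* = 15/8 = 1.875
lambda = (2*2*1.875 - 1)/8 = 0.8125
Step 3: Compute optimal value.
f(x*) = 2*1.875^2 - 1*1.875 = 5.1563


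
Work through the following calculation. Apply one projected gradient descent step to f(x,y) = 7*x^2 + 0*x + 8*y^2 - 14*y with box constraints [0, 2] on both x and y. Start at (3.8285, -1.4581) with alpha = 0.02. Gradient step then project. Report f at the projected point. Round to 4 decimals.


Step 1: Compute gradient at (3.8285, -1.4581).
grad_x = 2*7*3.8285 + 0 = 53.599
grad_y = 2*8*-1.4581 - 14 = -37.3296
Step 2: Gradient step.
x_raw = 3.8285 - 0.02*53.599 = 2.7565
y_raw = -1.4581 - 0.02*-37.3296 = -0.7115
Step 3: Project onto [0, 2].
x_proj = clip(2.7565) = 2.0
y_proj = clip(-0.7115) = 0.0
Step 4: Evaluate f.
f(2.0, 0.0) = 28.0


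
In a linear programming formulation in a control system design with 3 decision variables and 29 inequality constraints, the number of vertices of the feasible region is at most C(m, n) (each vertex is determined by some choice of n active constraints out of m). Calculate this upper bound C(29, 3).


Each vertex corresponds to some choice of n active constraints out of m, so the number of vertices is at most C(m, n) = m! / (n!(m-n)!).
m = 29, n = 3
Numerator: 29 * 28 * 27
Denominator: 3! = 6
C(29, 3) = 3654


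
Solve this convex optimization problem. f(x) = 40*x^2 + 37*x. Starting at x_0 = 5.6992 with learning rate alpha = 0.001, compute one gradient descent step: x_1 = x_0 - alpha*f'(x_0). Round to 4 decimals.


We compute the gradient at x_0 and apply the update.
f'(x) = 80*x + 37
f'(5.6992) = 80*5.6992 + 37 = 492.936
x_1 = 5.6992 - 0.001*492.936 = 5.2063


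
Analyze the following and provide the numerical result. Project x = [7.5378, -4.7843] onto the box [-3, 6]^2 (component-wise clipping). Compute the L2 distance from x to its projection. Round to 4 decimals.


Project each component onto [-3, 6].
clip(7.5378) = 6.0, clip(-4.7843) = -3.0
Projection = [6.0, -3.0]
Squared diffs: [2.3648, 3.1837]
Distance = sqrt(5.5485) = 2.3555


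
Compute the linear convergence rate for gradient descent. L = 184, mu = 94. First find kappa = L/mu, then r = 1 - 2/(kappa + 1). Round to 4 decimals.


Step 1: Compute the condition number.
kappa = L/mu = 184/94 = 1.9574
Step 2: Compute the convergence rate.
r = 1 - 2/(kappa + 1) = 1 - 2*mu/(L + mu) = (L - mu)/(L + mu) = 90/278 = 0.3237


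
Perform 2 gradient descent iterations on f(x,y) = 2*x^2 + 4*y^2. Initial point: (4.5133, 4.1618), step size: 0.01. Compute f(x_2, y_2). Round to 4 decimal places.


Gradient descent on f(x,y) = 2*x^2 + 4*y^2.
Starting point: (4.5133, 4.1618), alpha = 0.01
Step 1: grad_x = 2*2*4.5133 = 18.0532, grad_y = 2*4*4.1618 = 33.2944
  x_1 = 4.5133 - 0.01*18.0532 = 4.3328
  y_1 = 4.1618 - 0.01*33.2944 = 3.8289
Step 2: grad_x = 2*2*4.3328 = 17.3311, grad_y = 2*4*3.8289 = 30.6308
  x_2 = 4.3328 - 0.01*17.3311 = 4.1595
  y_2 = 3.8289 - 0.01*30.6308 = 3.5225
f(4.1595, 3.5225) = 2*4.1595^2 + 4*3.5225^2 = 84.2355


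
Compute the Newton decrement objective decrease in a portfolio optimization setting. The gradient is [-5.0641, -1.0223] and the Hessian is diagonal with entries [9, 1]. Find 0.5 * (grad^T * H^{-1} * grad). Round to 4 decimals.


Step 1: H is diagonal, so H^(-1) * g = [-0.5627, -1.0223].
Step 2: g^T H^(-1) g = sum_i g_i^2 / H_ii
  = (-5.0641)^2/9 + (-1.0223)^2/1
  = 2.8495 + 1.0451 = 3.8946
Step 3: Objective decrease = 0.5 * g^T H^(-1) g = 1.9473


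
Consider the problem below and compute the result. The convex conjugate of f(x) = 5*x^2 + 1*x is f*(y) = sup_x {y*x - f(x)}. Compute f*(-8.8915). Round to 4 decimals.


f*(y) = sup_x {y*x - a*x^2 - b*x} = sup_x {(y-b)*x - a*x^2}
FOC: (y - b) - 2a*x = 0 => x* = (y - b)/(2a)
x* = (-8.8915 - 1)/(2*5) = -0.9892
f*(-8.8915) = (y-b)^2/(4a) = (-8.8915 - 1)^2/(4*5)
= 97.8418/20 = 4.8921


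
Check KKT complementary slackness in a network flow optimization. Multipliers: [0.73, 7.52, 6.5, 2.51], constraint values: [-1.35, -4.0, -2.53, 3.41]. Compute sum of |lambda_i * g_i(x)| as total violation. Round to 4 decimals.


KKT complementary slackness check:
lambda_1 * g_1 = 0.73 * -1.35 = -0.9855
lambda_2 * g_2 = 7.52 * -4.0 = -30.08
lambda_3 * g_3 = 6.5 * -2.53 = -16.445
lambda_4 * g_4 = 2.51 * 3.41 = 8.5591
Total violation = 0.9855 + 30.08 + 16.445 + 8.5591 = 56.0696


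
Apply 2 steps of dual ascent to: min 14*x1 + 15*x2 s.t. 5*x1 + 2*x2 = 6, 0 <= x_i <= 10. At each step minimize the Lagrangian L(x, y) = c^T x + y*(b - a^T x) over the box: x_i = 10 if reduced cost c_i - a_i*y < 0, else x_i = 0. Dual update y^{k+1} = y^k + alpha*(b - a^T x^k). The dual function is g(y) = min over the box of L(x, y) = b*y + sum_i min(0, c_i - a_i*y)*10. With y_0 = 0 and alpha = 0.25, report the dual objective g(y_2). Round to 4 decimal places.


Dual ascent for LP: min 14*x1 + 15*x2, 5*x1 + 2*x2 = 6, 0 <= x_i <= 10
Step 1: y^k = 0.0, reduced costs: (14.0, 15.0)
  x^k = (0.0, 0.0), subgradient = b - a^T x = 6.0
  y^{k+1} = 0.0 + 0.25*6.0 = 1.5
Step 2: y^k = 1.5, reduced costs: (6.5, 12.0)
  x^k = (0.0, 0.0), subgradient = b - a^T x = 6.0
  y^{k+1} = 1.5 + 0.25*6.0 = 3.0
Dual objective at y_2 = 3.0: reduced costs (-1.0, 9.0), box minimizer x = (10.0, 0.0)
g(y_2) = b*y + (c1 - a1*y)*x1 + (c2 - a2*y)*x2 = 6*3.0 + (-1.0)*10.0 + 9.0*0.0 = 18.0 - 10.0 + 0.0 = 8.0


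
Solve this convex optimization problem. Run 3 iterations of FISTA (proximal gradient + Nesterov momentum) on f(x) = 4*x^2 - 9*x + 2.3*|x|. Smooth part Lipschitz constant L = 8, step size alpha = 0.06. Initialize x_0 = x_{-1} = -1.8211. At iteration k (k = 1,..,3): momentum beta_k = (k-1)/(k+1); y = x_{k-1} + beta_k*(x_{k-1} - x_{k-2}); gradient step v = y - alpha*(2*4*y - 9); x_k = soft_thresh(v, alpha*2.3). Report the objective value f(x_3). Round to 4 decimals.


FISTA on f(x) = 4*x^2 - 9*x + 2.3*|x|
L = 8, alpha = 0.06
Iteration 1: beta = 0.0, y = -1.8211 + 0.0*(-1.8211 + 1.8211) = -1.8211
  grad(y) = -23.5688, v = y - alpha*grad = -0.407
  prox(v) = soft_thresh(-0.407, 0.138) = -0.269
Iteration 2: beta = 0.3333, y = -0.269 + 0.3333*(-0.269 + 1.8211) = 0.2484
  grad(y) = -7.0128, v = y - alpha*grad = 0.6692
  prox(v) = soft_thresh(0.6692, 0.138) = 0.5312
Iteration 3: beta = 0.5, y = 0.5312 + 0.5*(0.5312 + 0.269) = 0.9312
  grad(y) = -1.5501, v = y - alpha*grad = 1.0242
  prox(v) = soft_thresh(1.0242, 0.138) = 0.8862
f(x_3) = 4*0.8862^2 - 9*0.8862 + 2.3*|0.8862| = -2.7961


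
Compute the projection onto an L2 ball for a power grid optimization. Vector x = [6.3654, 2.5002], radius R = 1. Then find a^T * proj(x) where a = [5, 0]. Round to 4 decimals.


Step 1: Compute ||x|| (intermediates to 6 decimals).
||x|| = sqrt(6.3654^2 + 2.5002^2) = 6.83881
Step 2: Project.
Since ||x|| > R, scale = R/||x|| = 1/6.83881 = 0.146224, proj(x) = scale * x
proj(x) = [0.930774, 0.365589]
Step 3: Dot product.
a^T * proj(x) = 5*0.930774 + 0*0.365589 = 4.6539


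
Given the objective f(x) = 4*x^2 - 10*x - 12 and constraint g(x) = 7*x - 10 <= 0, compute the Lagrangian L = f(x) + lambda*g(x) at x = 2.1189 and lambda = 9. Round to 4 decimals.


Step 1: Evaluate f(x).
f(2.1189) = 4*2.1189^2 - 10*2.1189 - 12 = -15.2301
Step 2: Evaluate g(x).
g(2.1189) = 7*2.1189 - 10 = 4.8323
Step 3: Compute Lagrangian.
L = -15.2301 + 9*4.8323 = 28.2606


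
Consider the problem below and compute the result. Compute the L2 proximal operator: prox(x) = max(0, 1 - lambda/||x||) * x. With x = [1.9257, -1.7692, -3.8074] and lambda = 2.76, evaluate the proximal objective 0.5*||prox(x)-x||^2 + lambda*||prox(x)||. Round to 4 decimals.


Step 1: Compute ||x||.
||x|| = 4.6189
Step 2: Compute scaling factor.
scale = max(0, 1 - 2.76/4.6189) = 0.4025
Step 3: prox(x) = [0.775, -0.712, -1.5323]
||prox(x)|| = 1.8589
Step 4: Proximal objective.
0.5*||prox-x||^2 = 3.8088
lambda*||prox|| = 5.1306
Total = 8.9395


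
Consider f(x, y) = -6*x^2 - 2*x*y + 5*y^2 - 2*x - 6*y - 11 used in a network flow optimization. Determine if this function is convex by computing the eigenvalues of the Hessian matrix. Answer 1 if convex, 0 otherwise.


The Hessian of f(x,y) = -6*x^2 - 2*x*y + 5*y^2 - 2*x - 6*y - 11 is:
H = [[-12, -2], [-2, 10]]
Trace = -12 + 10 = -2
Determinant = -12*10 - (-2)^2 = -124
Discriminant = (-2)^2 - 4*-124 = 500.0
Eigenvalues: lambda_1 = -12.1803, lambda_2 = 10.1803
The function is not convex.

0


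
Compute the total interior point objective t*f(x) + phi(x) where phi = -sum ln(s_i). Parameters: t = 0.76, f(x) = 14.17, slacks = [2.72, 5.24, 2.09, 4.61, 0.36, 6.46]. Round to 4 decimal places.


Step 1: Compute log-barrier.
ln values: [1.0006, 1.6563, 0.7372, 1.5282, -1.0217, 1.8656]
phi = -(1.0006 + 1.6563 + 0.7372 + 1.5282 - 1.0217 + 1.8656) = -5.7663
Step 2: Compute augmented objective.
t*f(x) = 0.76*14.17 = 10.7692
Total = 10.7692 - 5.7663 = 5.0029
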